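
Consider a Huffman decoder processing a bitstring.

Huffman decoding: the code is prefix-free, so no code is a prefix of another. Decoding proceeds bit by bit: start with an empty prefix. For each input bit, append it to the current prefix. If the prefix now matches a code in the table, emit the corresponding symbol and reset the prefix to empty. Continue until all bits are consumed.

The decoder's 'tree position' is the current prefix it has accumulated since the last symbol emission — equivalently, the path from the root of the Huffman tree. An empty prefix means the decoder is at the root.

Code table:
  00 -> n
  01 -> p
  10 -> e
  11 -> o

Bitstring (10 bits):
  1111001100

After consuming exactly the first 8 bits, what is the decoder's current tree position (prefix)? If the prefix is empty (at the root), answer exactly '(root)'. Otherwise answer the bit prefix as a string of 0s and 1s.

Answer: (root)

Derivation:
Bit 0: prefix='1' (no match yet)
Bit 1: prefix='11' -> emit 'o', reset
Bit 2: prefix='1' (no match yet)
Bit 3: prefix='11' -> emit 'o', reset
Bit 4: prefix='0' (no match yet)
Bit 5: prefix='00' -> emit 'n', reset
Bit 6: prefix='1' (no match yet)
Bit 7: prefix='11' -> emit 'o', reset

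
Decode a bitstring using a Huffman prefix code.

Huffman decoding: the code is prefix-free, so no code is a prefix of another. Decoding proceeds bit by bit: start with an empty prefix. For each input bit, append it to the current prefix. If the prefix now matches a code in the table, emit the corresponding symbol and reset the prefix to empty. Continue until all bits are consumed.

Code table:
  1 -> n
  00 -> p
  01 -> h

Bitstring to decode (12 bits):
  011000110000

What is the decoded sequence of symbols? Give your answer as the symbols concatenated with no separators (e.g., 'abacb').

Bit 0: prefix='0' (no match yet)
Bit 1: prefix='01' -> emit 'h', reset
Bit 2: prefix='1' -> emit 'n', reset
Bit 3: prefix='0' (no match yet)
Bit 4: prefix='00' -> emit 'p', reset
Bit 5: prefix='0' (no match yet)
Bit 6: prefix='01' -> emit 'h', reset
Bit 7: prefix='1' -> emit 'n', reset
Bit 8: prefix='0' (no match yet)
Bit 9: prefix='00' -> emit 'p', reset
Bit 10: prefix='0' (no match yet)
Bit 11: prefix='00' -> emit 'p', reset

Answer: hnphnpp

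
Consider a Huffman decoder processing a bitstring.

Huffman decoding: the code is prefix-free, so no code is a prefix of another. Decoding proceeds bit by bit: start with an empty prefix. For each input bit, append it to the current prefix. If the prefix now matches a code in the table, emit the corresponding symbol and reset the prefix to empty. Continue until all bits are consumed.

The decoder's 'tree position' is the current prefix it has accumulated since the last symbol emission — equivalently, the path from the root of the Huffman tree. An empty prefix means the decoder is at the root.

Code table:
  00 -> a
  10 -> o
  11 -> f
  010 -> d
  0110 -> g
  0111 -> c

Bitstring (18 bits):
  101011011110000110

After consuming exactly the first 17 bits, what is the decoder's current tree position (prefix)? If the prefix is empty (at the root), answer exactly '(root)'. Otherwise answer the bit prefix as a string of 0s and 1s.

Answer: 011

Derivation:
Bit 0: prefix='1' (no match yet)
Bit 1: prefix='10' -> emit 'o', reset
Bit 2: prefix='1' (no match yet)
Bit 3: prefix='10' -> emit 'o', reset
Bit 4: prefix='1' (no match yet)
Bit 5: prefix='11' -> emit 'f', reset
Bit 6: prefix='0' (no match yet)
Bit 7: prefix='01' (no match yet)
Bit 8: prefix='011' (no match yet)
Bit 9: prefix='0111' -> emit 'c', reset
Bit 10: prefix='1' (no match yet)
Bit 11: prefix='10' -> emit 'o', reset
Bit 12: prefix='0' (no match yet)
Bit 13: prefix='00' -> emit 'a', reset
Bit 14: prefix='0' (no match yet)
Bit 15: prefix='01' (no match yet)
Bit 16: prefix='011' (no match yet)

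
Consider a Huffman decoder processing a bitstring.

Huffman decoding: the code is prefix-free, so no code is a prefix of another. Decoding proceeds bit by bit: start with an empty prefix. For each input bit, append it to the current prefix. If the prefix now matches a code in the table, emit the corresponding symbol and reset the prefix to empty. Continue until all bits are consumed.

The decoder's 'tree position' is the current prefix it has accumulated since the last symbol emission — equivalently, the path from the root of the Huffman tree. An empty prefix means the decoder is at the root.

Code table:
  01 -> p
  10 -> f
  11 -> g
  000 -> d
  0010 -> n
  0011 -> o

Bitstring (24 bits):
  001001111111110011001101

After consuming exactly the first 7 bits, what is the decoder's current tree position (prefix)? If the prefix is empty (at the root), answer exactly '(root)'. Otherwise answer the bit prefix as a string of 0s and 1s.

Bit 0: prefix='0' (no match yet)
Bit 1: prefix='00' (no match yet)
Bit 2: prefix='001' (no match yet)
Bit 3: prefix='0010' -> emit 'n', reset
Bit 4: prefix='0' (no match yet)
Bit 5: prefix='01' -> emit 'p', reset
Bit 6: prefix='1' (no match yet)

Answer: 1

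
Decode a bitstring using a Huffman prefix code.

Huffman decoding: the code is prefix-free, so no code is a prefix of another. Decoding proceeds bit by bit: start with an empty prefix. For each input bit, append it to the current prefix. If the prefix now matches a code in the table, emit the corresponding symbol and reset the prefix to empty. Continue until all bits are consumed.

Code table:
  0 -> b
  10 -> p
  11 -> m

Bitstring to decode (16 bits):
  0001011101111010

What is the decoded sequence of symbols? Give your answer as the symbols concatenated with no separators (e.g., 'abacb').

Answer: bbbpmpmmbp

Derivation:
Bit 0: prefix='0' -> emit 'b', reset
Bit 1: prefix='0' -> emit 'b', reset
Bit 2: prefix='0' -> emit 'b', reset
Bit 3: prefix='1' (no match yet)
Bit 4: prefix='10' -> emit 'p', reset
Bit 5: prefix='1' (no match yet)
Bit 6: prefix='11' -> emit 'm', reset
Bit 7: prefix='1' (no match yet)
Bit 8: prefix='10' -> emit 'p', reset
Bit 9: prefix='1' (no match yet)
Bit 10: prefix='11' -> emit 'm', reset
Bit 11: prefix='1' (no match yet)
Bit 12: prefix='11' -> emit 'm', reset
Bit 13: prefix='0' -> emit 'b', reset
Bit 14: prefix='1' (no match yet)
Bit 15: prefix='10' -> emit 'p', reset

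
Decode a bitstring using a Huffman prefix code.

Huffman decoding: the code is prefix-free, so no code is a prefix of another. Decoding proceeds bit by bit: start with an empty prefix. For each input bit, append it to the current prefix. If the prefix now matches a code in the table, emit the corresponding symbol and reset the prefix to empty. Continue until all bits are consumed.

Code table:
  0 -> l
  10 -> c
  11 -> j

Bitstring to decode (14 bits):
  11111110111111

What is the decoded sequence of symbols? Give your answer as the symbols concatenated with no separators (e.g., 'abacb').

Bit 0: prefix='1' (no match yet)
Bit 1: prefix='11' -> emit 'j', reset
Bit 2: prefix='1' (no match yet)
Bit 3: prefix='11' -> emit 'j', reset
Bit 4: prefix='1' (no match yet)
Bit 5: prefix='11' -> emit 'j', reset
Bit 6: prefix='1' (no match yet)
Bit 7: prefix='10' -> emit 'c', reset
Bit 8: prefix='1' (no match yet)
Bit 9: prefix='11' -> emit 'j', reset
Bit 10: prefix='1' (no match yet)
Bit 11: prefix='11' -> emit 'j', reset
Bit 12: prefix='1' (no match yet)
Bit 13: prefix='11' -> emit 'j', reset

Answer: jjjcjjj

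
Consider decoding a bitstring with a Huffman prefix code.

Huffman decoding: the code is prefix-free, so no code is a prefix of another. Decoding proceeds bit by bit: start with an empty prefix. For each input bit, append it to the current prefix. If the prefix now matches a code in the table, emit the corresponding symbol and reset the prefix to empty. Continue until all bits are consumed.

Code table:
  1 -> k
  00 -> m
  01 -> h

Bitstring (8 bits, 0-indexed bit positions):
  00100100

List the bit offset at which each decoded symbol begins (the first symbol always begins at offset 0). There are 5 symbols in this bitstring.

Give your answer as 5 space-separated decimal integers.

Answer: 0 2 3 5 6

Derivation:
Bit 0: prefix='0' (no match yet)
Bit 1: prefix='00' -> emit 'm', reset
Bit 2: prefix='1' -> emit 'k', reset
Bit 3: prefix='0' (no match yet)
Bit 4: prefix='00' -> emit 'm', reset
Bit 5: prefix='1' -> emit 'k', reset
Bit 6: prefix='0' (no match yet)
Bit 7: prefix='00' -> emit 'm', reset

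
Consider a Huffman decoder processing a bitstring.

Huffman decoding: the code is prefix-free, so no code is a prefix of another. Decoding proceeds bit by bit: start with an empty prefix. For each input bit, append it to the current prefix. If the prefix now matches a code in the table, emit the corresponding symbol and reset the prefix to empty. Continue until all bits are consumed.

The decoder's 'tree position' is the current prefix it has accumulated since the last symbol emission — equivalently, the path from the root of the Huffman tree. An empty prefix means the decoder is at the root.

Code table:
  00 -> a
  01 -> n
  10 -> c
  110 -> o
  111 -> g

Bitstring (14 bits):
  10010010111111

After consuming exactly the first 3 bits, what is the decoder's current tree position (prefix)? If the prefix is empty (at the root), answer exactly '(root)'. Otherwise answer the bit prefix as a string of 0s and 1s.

Answer: 0

Derivation:
Bit 0: prefix='1' (no match yet)
Bit 1: prefix='10' -> emit 'c', reset
Bit 2: prefix='0' (no match yet)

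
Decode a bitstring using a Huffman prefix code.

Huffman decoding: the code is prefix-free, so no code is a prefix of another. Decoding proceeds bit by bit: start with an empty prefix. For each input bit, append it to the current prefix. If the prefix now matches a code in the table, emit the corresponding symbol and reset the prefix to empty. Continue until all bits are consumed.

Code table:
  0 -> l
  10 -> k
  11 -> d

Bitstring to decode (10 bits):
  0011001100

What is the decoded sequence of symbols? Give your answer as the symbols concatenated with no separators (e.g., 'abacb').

Bit 0: prefix='0' -> emit 'l', reset
Bit 1: prefix='0' -> emit 'l', reset
Bit 2: prefix='1' (no match yet)
Bit 3: prefix='11' -> emit 'd', reset
Bit 4: prefix='0' -> emit 'l', reset
Bit 5: prefix='0' -> emit 'l', reset
Bit 6: prefix='1' (no match yet)
Bit 7: prefix='11' -> emit 'd', reset
Bit 8: prefix='0' -> emit 'l', reset
Bit 9: prefix='0' -> emit 'l', reset

Answer: lldlldll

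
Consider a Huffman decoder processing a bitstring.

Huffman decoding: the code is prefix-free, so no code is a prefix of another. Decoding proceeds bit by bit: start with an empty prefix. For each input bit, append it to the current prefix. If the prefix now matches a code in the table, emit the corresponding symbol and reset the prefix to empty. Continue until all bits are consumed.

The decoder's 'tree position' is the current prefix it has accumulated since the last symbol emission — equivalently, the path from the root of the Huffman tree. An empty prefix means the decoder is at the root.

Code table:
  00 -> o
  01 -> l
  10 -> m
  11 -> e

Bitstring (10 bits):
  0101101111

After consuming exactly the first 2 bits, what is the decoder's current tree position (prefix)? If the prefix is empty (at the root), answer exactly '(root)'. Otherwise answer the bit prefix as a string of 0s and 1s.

Bit 0: prefix='0' (no match yet)
Bit 1: prefix='01' -> emit 'l', reset

Answer: (root)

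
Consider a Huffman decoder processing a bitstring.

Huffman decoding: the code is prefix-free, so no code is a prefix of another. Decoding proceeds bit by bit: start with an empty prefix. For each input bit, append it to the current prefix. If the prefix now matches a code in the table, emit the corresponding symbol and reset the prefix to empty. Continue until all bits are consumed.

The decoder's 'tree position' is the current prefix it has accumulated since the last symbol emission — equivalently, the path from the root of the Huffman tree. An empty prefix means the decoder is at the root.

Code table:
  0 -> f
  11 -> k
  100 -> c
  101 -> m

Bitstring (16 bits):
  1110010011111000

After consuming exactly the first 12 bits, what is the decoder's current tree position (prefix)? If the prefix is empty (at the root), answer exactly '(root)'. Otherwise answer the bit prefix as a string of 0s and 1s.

Bit 0: prefix='1' (no match yet)
Bit 1: prefix='11' -> emit 'k', reset
Bit 2: prefix='1' (no match yet)
Bit 3: prefix='10' (no match yet)
Bit 4: prefix='100' -> emit 'c', reset
Bit 5: prefix='1' (no match yet)
Bit 6: prefix='10' (no match yet)
Bit 7: prefix='100' -> emit 'c', reset
Bit 8: prefix='1' (no match yet)
Bit 9: prefix='11' -> emit 'k', reset
Bit 10: prefix='1' (no match yet)
Bit 11: prefix='11' -> emit 'k', reset

Answer: (root)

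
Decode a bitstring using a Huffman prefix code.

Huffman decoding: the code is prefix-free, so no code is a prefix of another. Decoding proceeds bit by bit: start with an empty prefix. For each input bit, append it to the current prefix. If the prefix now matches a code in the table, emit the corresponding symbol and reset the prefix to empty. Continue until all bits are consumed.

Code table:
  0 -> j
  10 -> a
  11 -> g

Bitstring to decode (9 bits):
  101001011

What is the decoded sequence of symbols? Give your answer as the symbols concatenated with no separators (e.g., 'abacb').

Bit 0: prefix='1' (no match yet)
Bit 1: prefix='10' -> emit 'a', reset
Bit 2: prefix='1' (no match yet)
Bit 3: prefix='10' -> emit 'a', reset
Bit 4: prefix='0' -> emit 'j', reset
Bit 5: prefix='1' (no match yet)
Bit 6: prefix='10' -> emit 'a', reset
Bit 7: prefix='1' (no match yet)
Bit 8: prefix='11' -> emit 'g', reset

Answer: aajag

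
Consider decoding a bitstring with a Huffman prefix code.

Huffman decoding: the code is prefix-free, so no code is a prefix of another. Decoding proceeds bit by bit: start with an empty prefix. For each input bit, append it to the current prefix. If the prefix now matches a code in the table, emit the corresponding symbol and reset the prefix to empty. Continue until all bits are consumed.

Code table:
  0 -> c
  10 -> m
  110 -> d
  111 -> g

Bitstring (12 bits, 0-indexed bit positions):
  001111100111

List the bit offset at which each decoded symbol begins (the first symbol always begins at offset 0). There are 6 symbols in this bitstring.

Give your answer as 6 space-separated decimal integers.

Bit 0: prefix='0' -> emit 'c', reset
Bit 1: prefix='0' -> emit 'c', reset
Bit 2: prefix='1' (no match yet)
Bit 3: prefix='11' (no match yet)
Bit 4: prefix='111' -> emit 'g', reset
Bit 5: prefix='1' (no match yet)
Bit 6: prefix='11' (no match yet)
Bit 7: prefix='110' -> emit 'd', reset
Bit 8: prefix='0' -> emit 'c', reset
Bit 9: prefix='1' (no match yet)
Bit 10: prefix='11' (no match yet)
Bit 11: prefix='111' -> emit 'g', reset

Answer: 0 1 2 5 8 9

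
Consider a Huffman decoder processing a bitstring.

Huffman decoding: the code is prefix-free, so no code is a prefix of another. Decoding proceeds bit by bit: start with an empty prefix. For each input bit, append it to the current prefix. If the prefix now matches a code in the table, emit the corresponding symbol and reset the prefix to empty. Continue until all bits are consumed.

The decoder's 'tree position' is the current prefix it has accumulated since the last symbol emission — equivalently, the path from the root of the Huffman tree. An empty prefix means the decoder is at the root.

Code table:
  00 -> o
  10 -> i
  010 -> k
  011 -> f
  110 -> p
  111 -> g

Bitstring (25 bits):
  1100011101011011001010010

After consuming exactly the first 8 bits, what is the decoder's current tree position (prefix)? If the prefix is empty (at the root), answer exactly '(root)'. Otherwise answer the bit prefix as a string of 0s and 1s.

Answer: (root)

Derivation:
Bit 0: prefix='1' (no match yet)
Bit 1: prefix='11' (no match yet)
Bit 2: prefix='110' -> emit 'p', reset
Bit 3: prefix='0' (no match yet)
Bit 4: prefix='00' -> emit 'o', reset
Bit 5: prefix='1' (no match yet)
Bit 6: prefix='11' (no match yet)
Bit 7: prefix='111' -> emit 'g', reset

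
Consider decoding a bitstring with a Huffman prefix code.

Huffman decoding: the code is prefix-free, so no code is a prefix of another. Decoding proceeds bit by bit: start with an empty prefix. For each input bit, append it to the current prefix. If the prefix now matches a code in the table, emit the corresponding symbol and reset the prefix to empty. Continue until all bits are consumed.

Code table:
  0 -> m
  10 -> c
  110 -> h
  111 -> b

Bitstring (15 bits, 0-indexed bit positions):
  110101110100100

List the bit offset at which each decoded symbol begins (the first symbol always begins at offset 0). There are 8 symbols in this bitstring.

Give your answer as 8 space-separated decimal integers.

Answer: 0 3 5 8 9 11 12 14

Derivation:
Bit 0: prefix='1' (no match yet)
Bit 1: prefix='11' (no match yet)
Bit 2: prefix='110' -> emit 'h', reset
Bit 3: prefix='1' (no match yet)
Bit 4: prefix='10' -> emit 'c', reset
Bit 5: prefix='1' (no match yet)
Bit 6: prefix='11' (no match yet)
Bit 7: prefix='111' -> emit 'b', reset
Bit 8: prefix='0' -> emit 'm', reset
Bit 9: prefix='1' (no match yet)
Bit 10: prefix='10' -> emit 'c', reset
Bit 11: prefix='0' -> emit 'm', reset
Bit 12: prefix='1' (no match yet)
Bit 13: prefix='10' -> emit 'c', reset
Bit 14: prefix='0' -> emit 'm', reset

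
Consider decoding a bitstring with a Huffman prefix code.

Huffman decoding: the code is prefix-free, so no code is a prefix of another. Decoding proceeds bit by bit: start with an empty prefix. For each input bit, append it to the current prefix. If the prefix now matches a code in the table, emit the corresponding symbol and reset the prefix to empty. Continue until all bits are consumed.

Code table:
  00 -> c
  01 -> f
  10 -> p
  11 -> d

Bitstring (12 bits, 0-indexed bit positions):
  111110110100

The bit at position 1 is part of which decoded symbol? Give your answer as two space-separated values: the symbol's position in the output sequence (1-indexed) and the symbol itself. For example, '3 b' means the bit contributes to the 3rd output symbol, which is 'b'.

Bit 0: prefix='1' (no match yet)
Bit 1: prefix='11' -> emit 'd', reset
Bit 2: prefix='1' (no match yet)
Bit 3: prefix='11' -> emit 'd', reset
Bit 4: prefix='1' (no match yet)
Bit 5: prefix='10' -> emit 'p', reset

Answer: 1 d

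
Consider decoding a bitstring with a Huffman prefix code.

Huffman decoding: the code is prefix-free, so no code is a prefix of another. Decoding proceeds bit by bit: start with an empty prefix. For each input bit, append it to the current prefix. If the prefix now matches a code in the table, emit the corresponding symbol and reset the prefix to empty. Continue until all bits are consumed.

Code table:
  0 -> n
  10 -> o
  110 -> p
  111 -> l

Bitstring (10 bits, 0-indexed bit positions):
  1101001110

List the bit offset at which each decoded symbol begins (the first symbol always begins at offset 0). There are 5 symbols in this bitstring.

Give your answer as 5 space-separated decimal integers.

Bit 0: prefix='1' (no match yet)
Bit 1: prefix='11' (no match yet)
Bit 2: prefix='110' -> emit 'p', reset
Bit 3: prefix='1' (no match yet)
Bit 4: prefix='10' -> emit 'o', reset
Bit 5: prefix='0' -> emit 'n', reset
Bit 6: prefix='1' (no match yet)
Bit 7: prefix='11' (no match yet)
Bit 8: prefix='111' -> emit 'l', reset
Bit 9: prefix='0' -> emit 'n', reset

Answer: 0 3 5 6 9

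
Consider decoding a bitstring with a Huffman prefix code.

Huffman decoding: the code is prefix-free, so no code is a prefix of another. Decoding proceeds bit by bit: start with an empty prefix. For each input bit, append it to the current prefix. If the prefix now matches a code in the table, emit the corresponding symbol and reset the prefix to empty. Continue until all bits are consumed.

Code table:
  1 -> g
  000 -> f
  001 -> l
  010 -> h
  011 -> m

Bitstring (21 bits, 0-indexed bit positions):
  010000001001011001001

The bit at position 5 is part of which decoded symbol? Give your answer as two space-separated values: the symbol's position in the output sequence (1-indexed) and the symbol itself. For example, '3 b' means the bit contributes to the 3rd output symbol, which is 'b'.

Bit 0: prefix='0' (no match yet)
Bit 1: prefix='01' (no match yet)
Bit 2: prefix='010' -> emit 'h', reset
Bit 3: prefix='0' (no match yet)
Bit 4: prefix='00' (no match yet)
Bit 5: prefix='000' -> emit 'f', reset
Bit 6: prefix='0' (no match yet)
Bit 7: prefix='00' (no match yet)
Bit 8: prefix='001' -> emit 'l', reset
Bit 9: prefix='0' (no match yet)

Answer: 2 f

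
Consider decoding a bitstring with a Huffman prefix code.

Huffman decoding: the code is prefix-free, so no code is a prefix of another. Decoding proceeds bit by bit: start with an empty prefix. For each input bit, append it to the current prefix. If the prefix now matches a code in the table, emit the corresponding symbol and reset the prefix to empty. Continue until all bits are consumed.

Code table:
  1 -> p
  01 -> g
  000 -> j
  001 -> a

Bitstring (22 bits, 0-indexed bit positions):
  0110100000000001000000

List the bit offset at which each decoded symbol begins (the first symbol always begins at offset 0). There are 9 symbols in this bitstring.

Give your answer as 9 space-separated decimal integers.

Bit 0: prefix='0' (no match yet)
Bit 1: prefix='01' -> emit 'g', reset
Bit 2: prefix='1' -> emit 'p', reset
Bit 3: prefix='0' (no match yet)
Bit 4: prefix='01' -> emit 'g', reset
Bit 5: prefix='0' (no match yet)
Bit 6: prefix='00' (no match yet)
Bit 7: prefix='000' -> emit 'j', reset
Bit 8: prefix='0' (no match yet)
Bit 9: prefix='00' (no match yet)
Bit 10: prefix='000' -> emit 'j', reset
Bit 11: prefix='0' (no match yet)
Bit 12: prefix='00' (no match yet)
Bit 13: prefix='000' -> emit 'j', reset
Bit 14: prefix='0' (no match yet)
Bit 15: prefix='01' -> emit 'g', reset
Bit 16: prefix='0' (no match yet)
Bit 17: prefix='00' (no match yet)
Bit 18: prefix='000' -> emit 'j', reset
Bit 19: prefix='0' (no match yet)
Bit 20: prefix='00' (no match yet)
Bit 21: prefix='000' -> emit 'j', reset

Answer: 0 2 3 5 8 11 14 16 19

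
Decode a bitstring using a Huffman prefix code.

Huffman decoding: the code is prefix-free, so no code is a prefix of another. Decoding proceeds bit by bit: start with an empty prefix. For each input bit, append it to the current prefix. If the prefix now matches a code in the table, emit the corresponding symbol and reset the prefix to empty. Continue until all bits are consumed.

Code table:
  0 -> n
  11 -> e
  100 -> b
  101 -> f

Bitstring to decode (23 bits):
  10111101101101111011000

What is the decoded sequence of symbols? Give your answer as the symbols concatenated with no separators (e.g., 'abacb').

Answer: fefffefbn

Derivation:
Bit 0: prefix='1' (no match yet)
Bit 1: prefix='10' (no match yet)
Bit 2: prefix='101' -> emit 'f', reset
Bit 3: prefix='1' (no match yet)
Bit 4: prefix='11' -> emit 'e', reset
Bit 5: prefix='1' (no match yet)
Bit 6: prefix='10' (no match yet)
Bit 7: prefix='101' -> emit 'f', reset
Bit 8: prefix='1' (no match yet)
Bit 9: prefix='10' (no match yet)
Bit 10: prefix='101' -> emit 'f', reset
Bit 11: prefix='1' (no match yet)
Bit 12: prefix='10' (no match yet)
Bit 13: prefix='101' -> emit 'f', reset
Bit 14: prefix='1' (no match yet)
Bit 15: prefix='11' -> emit 'e', reset
Bit 16: prefix='1' (no match yet)
Bit 17: prefix='10' (no match yet)
Bit 18: prefix='101' -> emit 'f', reset
Bit 19: prefix='1' (no match yet)
Bit 20: prefix='10' (no match yet)
Bit 21: prefix='100' -> emit 'b', reset
Bit 22: prefix='0' -> emit 'n', reset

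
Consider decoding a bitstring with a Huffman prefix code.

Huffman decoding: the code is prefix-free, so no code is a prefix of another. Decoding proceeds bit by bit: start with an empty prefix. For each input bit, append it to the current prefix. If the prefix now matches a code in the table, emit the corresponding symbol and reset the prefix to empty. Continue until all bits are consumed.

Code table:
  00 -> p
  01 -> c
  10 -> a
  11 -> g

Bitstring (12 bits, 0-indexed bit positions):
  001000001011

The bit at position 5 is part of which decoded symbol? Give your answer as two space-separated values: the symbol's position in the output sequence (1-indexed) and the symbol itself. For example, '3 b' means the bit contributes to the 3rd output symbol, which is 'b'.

Bit 0: prefix='0' (no match yet)
Bit 1: prefix='00' -> emit 'p', reset
Bit 2: prefix='1' (no match yet)
Bit 3: prefix='10' -> emit 'a', reset
Bit 4: prefix='0' (no match yet)
Bit 5: prefix='00' -> emit 'p', reset
Bit 6: prefix='0' (no match yet)
Bit 7: prefix='00' -> emit 'p', reset
Bit 8: prefix='1' (no match yet)
Bit 9: prefix='10' -> emit 'a', reset

Answer: 3 p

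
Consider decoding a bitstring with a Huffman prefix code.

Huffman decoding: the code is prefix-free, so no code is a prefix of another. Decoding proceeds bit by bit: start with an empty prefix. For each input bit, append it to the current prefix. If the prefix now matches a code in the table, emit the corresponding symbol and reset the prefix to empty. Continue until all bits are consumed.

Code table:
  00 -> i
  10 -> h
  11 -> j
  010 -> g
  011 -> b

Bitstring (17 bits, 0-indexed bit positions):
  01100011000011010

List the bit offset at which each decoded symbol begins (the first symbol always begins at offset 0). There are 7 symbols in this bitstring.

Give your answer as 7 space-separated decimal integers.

Bit 0: prefix='0' (no match yet)
Bit 1: prefix='01' (no match yet)
Bit 2: prefix='011' -> emit 'b', reset
Bit 3: prefix='0' (no match yet)
Bit 4: prefix='00' -> emit 'i', reset
Bit 5: prefix='0' (no match yet)
Bit 6: prefix='01' (no match yet)
Bit 7: prefix='011' -> emit 'b', reset
Bit 8: prefix='0' (no match yet)
Bit 9: prefix='00' -> emit 'i', reset
Bit 10: prefix='0' (no match yet)
Bit 11: prefix='00' -> emit 'i', reset
Bit 12: prefix='1' (no match yet)
Bit 13: prefix='11' -> emit 'j', reset
Bit 14: prefix='0' (no match yet)
Bit 15: prefix='01' (no match yet)
Bit 16: prefix='010' -> emit 'g', reset

Answer: 0 3 5 8 10 12 14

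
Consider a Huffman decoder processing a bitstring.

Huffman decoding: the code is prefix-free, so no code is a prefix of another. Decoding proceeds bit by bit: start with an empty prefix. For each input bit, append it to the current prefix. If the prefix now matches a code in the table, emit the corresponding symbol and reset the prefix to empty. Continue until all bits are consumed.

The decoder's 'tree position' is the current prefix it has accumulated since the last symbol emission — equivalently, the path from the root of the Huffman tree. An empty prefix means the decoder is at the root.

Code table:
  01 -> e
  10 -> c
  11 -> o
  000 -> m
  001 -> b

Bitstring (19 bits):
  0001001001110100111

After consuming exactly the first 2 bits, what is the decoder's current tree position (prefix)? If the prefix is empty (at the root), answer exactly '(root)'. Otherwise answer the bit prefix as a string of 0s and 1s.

Bit 0: prefix='0' (no match yet)
Bit 1: prefix='00' (no match yet)

Answer: 00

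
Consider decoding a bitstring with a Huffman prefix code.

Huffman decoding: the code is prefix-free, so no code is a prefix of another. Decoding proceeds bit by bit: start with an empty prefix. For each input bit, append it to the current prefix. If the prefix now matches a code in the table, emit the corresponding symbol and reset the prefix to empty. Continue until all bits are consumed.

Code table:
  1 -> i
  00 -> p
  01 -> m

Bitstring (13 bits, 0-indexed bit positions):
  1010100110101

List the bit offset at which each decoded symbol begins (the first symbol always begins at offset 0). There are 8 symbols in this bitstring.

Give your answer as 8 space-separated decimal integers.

Answer: 0 1 3 5 7 8 9 11

Derivation:
Bit 0: prefix='1' -> emit 'i', reset
Bit 1: prefix='0' (no match yet)
Bit 2: prefix='01' -> emit 'm', reset
Bit 3: prefix='0' (no match yet)
Bit 4: prefix='01' -> emit 'm', reset
Bit 5: prefix='0' (no match yet)
Bit 6: prefix='00' -> emit 'p', reset
Bit 7: prefix='1' -> emit 'i', reset
Bit 8: prefix='1' -> emit 'i', reset
Bit 9: prefix='0' (no match yet)
Bit 10: prefix='01' -> emit 'm', reset
Bit 11: prefix='0' (no match yet)
Bit 12: prefix='01' -> emit 'm', reset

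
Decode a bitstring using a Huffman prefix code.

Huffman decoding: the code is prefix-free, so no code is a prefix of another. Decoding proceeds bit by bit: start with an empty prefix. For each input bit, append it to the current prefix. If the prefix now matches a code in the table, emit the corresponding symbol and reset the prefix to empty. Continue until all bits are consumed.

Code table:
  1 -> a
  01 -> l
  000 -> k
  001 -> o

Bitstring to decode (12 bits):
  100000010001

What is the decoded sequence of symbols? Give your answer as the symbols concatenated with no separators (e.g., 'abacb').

Bit 0: prefix='1' -> emit 'a', reset
Bit 1: prefix='0' (no match yet)
Bit 2: prefix='00' (no match yet)
Bit 3: prefix='000' -> emit 'k', reset
Bit 4: prefix='0' (no match yet)
Bit 5: prefix='00' (no match yet)
Bit 6: prefix='000' -> emit 'k', reset
Bit 7: prefix='1' -> emit 'a', reset
Bit 8: prefix='0' (no match yet)
Bit 9: prefix='00' (no match yet)
Bit 10: prefix='000' -> emit 'k', reset
Bit 11: prefix='1' -> emit 'a', reset

Answer: akkaka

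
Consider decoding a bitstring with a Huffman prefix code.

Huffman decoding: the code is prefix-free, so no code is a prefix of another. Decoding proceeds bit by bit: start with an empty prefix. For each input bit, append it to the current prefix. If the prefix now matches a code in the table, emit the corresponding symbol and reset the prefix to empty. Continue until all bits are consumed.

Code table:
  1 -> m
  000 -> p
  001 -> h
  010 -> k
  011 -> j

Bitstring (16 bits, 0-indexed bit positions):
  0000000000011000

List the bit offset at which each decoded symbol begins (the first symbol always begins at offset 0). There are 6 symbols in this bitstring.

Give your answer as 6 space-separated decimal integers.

Bit 0: prefix='0' (no match yet)
Bit 1: prefix='00' (no match yet)
Bit 2: prefix='000' -> emit 'p', reset
Bit 3: prefix='0' (no match yet)
Bit 4: prefix='00' (no match yet)
Bit 5: prefix='000' -> emit 'p', reset
Bit 6: prefix='0' (no match yet)
Bit 7: prefix='00' (no match yet)
Bit 8: prefix='000' -> emit 'p', reset
Bit 9: prefix='0' (no match yet)
Bit 10: prefix='00' (no match yet)
Bit 11: prefix='001' -> emit 'h', reset
Bit 12: prefix='1' -> emit 'm', reset
Bit 13: prefix='0' (no match yet)
Bit 14: prefix='00' (no match yet)
Bit 15: prefix='000' -> emit 'p', reset

Answer: 0 3 6 9 12 13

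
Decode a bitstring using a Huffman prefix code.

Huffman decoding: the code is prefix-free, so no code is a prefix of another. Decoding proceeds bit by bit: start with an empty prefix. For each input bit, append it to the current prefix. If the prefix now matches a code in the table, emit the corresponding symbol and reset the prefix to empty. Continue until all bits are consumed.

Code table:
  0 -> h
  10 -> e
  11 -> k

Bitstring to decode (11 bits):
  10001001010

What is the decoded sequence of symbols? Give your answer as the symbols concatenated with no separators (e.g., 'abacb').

Answer: ehhehee

Derivation:
Bit 0: prefix='1' (no match yet)
Bit 1: prefix='10' -> emit 'e', reset
Bit 2: prefix='0' -> emit 'h', reset
Bit 3: prefix='0' -> emit 'h', reset
Bit 4: prefix='1' (no match yet)
Bit 5: prefix='10' -> emit 'e', reset
Bit 6: prefix='0' -> emit 'h', reset
Bit 7: prefix='1' (no match yet)
Bit 8: prefix='10' -> emit 'e', reset
Bit 9: prefix='1' (no match yet)
Bit 10: prefix='10' -> emit 'e', reset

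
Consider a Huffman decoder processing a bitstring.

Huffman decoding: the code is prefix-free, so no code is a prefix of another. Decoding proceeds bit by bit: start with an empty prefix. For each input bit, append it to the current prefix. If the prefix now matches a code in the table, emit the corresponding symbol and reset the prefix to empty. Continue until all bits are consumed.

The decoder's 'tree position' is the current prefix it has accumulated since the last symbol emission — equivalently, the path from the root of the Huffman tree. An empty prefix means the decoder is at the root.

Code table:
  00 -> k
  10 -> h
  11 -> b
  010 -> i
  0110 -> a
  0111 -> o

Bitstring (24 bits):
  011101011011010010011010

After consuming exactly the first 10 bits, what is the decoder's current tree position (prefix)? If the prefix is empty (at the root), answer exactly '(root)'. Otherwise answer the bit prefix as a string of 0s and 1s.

Answer: 0

Derivation:
Bit 0: prefix='0' (no match yet)
Bit 1: prefix='01' (no match yet)
Bit 2: prefix='011' (no match yet)
Bit 3: prefix='0111' -> emit 'o', reset
Bit 4: prefix='0' (no match yet)
Bit 5: prefix='01' (no match yet)
Bit 6: prefix='010' -> emit 'i', reset
Bit 7: prefix='1' (no match yet)
Bit 8: prefix='11' -> emit 'b', reset
Bit 9: prefix='0' (no match yet)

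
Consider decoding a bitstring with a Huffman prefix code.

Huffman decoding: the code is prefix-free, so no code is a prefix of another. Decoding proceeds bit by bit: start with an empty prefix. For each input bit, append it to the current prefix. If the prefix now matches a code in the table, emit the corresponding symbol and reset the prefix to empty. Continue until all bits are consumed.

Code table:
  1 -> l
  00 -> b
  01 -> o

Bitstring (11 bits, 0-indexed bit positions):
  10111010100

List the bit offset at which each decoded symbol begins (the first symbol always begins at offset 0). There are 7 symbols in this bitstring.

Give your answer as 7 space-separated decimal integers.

Bit 0: prefix='1' -> emit 'l', reset
Bit 1: prefix='0' (no match yet)
Bit 2: prefix='01' -> emit 'o', reset
Bit 3: prefix='1' -> emit 'l', reset
Bit 4: prefix='1' -> emit 'l', reset
Bit 5: prefix='0' (no match yet)
Bit 6: prefix='01' -> emit 'o', reset
Bit 7: prefix='0' (no match yet)
Bit 8: prefix='01' -> emit 'o', reset
Bit 9: prefix='0' (no match yet)
Bit 10: prefix='00' -> emit 'b', reset

Answer: 0 1 3 4 5 7 9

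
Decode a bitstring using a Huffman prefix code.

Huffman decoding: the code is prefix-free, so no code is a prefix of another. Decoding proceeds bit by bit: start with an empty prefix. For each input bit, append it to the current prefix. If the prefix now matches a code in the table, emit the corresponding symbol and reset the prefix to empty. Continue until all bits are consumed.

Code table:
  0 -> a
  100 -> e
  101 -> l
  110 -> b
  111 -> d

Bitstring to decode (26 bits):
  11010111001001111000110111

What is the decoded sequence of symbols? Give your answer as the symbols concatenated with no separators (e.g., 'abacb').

Bit 0: prefix='1' (no match yet)
Bit 1: prefix='11' (no match yet)
Bit 2: prefix='110' -> emit 'b', reset
Bit 3: prefix='1' (no match yet)
Bit 4: prefix='10' (no match yet)
Bit 5: prefix='101' -> emit 'l', reset
Bit 6: prefix='1' (no match yet)
Bit 7: prefix='11' (no match yet)
Bit 8: prefix='110' -> emit 'b', reset
Bit 9: prefix='0' -> emit 'a', reset
Bit 10: prefix='1' (no match yet)
Bit 11: prefix='10' (no match yet)
Bit 12: prefix='100' -> emit 'e', reset
Bit 13: prefix='1' (no match yet)
Bit 14: prefix='11' (no match yet)
Bit 15: prefix='111' -> emit 'd', reset
Bit 16: prefix='1' (no match yet)
Bit 17: prefix='10' (no match yet)
Bit 18: prefix='100' -> emit 'e', reset
Bit 19: prefix='0' -> emit 'a', reset
Bit 20: prefix='1' (no match yet)
Bit 21: prefix='11' (no match yet)
Bit 22: prefix='110' -> emit 'b', reset
Bit 23: prefix='1' (no match yet)
Bit 24: prefix='11' (no match yet)
Bit 25: prefix='111' -> emit 'd', reset

Answer: blbaedeabd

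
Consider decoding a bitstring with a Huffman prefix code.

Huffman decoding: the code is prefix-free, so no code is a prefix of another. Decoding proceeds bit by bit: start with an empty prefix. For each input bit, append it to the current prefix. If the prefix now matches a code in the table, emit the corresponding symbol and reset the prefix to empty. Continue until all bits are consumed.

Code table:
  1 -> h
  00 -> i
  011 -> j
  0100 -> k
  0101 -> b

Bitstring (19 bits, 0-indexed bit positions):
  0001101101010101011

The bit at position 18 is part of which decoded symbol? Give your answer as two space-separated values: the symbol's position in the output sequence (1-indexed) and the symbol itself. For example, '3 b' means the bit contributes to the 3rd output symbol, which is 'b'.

Answer: 6 j

Derivation:
Bit 0: prefix='0' (no match yet)
Bit 1: prefix='00' -> emit 'i', reset
Bit 2: prefix='0' (no match yet)
Bit 3: prefix='01' (no match yet)
Bit 4: prefix='011' -> emit 'j', reset
Bit 5: prefix='0' (no match yet)
Bit 6: prefix='01' (no match yet)
Bit 7: prefix='011' -> emit 'j', reset
Bit 8: prefix='0' (no match yet)
Bit 9: prefix='01' (no match yet)
Bit 10: prefix='010' (no match yet)
Bit 11: prefix='0101' -> emit 'b', reset
Bit 12: prefix='0' (no match yet)
Bit 13: prefix='01' (no match yet)
Bit 14: prefix='010' (no match yet)
Bit 15: prefix='0101' -> emit 'b', reset
Bit 16: prefix='0' (no match yet)
Bit 17: prefix='01' (no match yet)
Bit 18: prefix='011' -> emit 'j', reset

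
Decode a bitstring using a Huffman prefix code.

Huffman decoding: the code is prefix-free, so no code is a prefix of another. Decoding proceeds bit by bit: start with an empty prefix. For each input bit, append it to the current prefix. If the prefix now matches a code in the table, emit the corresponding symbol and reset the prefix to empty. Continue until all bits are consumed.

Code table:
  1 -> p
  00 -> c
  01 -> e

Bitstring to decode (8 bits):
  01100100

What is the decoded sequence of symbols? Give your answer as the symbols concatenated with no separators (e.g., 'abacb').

Answer: epcpc

Derivation:
Bit 0: prefix='0' (no match yet)
Bit 1: prefix='01' -> emit 'e', reset
Bit 2: prefix='1' -> emit 'p', reset
Bit 3: prefix='0' (no match yet)
Bit 4: prefix='00' -> emit 'c', reset
Bit 5: prefix='1' -> emit 'p', reset
Bit 6: prefix='0' (no match yet)
Bit 7: prefix='00' -> emit 'c', reset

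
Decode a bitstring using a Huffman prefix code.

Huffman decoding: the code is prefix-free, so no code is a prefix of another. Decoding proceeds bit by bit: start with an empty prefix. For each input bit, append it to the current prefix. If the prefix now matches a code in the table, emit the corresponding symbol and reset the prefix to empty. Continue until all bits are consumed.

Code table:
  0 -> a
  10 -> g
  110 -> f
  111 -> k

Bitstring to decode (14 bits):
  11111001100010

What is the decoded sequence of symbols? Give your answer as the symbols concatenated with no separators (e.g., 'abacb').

Answer: kfafaag

Derivation:
Bit 0: prefix='1' (no match yet)
Bit 1: prefix='11' (no match yet)
Bit 2: prefix='111' -> emit 'k', reset
Bit 3: prefix='1' (no match yet)
Bit 4: prefix='11' (no match yet)
Bit 5: prefix='110' -> emit 'f', reset
Bit 6: prefix='0' -> emit 'a', reset
Bit 7: prefix='1' (no match yet)
Bit 8: prefix='11' (no match yet)
Bit 9: prefix='110' -> emit 'f', reset
Bit 10: prefix='0' -> emit 'a', reset
Bit 11: prefix='0' -> emit 'a', reset
Bit 12: prefix='1' (no match yet)
Bit 13: prefix='10' -> emit 'g', reset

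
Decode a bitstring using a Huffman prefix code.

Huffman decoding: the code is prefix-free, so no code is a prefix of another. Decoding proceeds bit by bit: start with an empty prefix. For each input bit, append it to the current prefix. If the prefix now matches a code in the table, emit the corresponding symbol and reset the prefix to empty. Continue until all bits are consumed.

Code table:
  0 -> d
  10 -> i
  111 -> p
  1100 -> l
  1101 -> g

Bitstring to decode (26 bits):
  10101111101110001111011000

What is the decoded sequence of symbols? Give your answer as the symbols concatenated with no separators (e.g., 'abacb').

Bit 0: prefix='1' (no match yet)
Bit 1: prefix='10' -> emit 'i', reset
Bit 2: prefix='1' (no match yet)
Bit 3: prefix='10' -> emit 'i', reset
Bit 4: prefix='1' (no match yet)
Bit 5: prefix='11' (no match yet)
Bit 6: prefix='111' -> emit 'p', reset
Bit 7: prefix='1' (no match yet)
Bit 8: prefix='11' (no match yet)
Bit 9: prefix='110' (no match yet)
Bit 10: prefix='1101' -> emit 'g', reset
Bit 11: prefix='1' (no match yet)
Bit 12: prefix='11' (no match yet)
Bit 13: prefix='110' (no match yet)
Bit 14: prefix='1100' -> emit 'l', reset
Bit 15: prefix='0' -> emit 'd', reset
Bit 16: prefix='1' (no match yet)
Bit 17: prefix='11' (no match yet)
Bit 18: prefix='111' -> emit 'p', reset
Bit 19: prefix='1' (no match yet)
Bit 20: prefix='10' -> emit 'i', reset
Bit 21: prefix='1' (no match yet)
Bit 22: prefix='11' (no match yet)
Bit 23: prefix='110' (no match yet)
Bit 24: prefix='1100' -> emit 'l', reset
Bit 25: prefix='0' -> emit 'd', reset

Answer: iipgldpild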